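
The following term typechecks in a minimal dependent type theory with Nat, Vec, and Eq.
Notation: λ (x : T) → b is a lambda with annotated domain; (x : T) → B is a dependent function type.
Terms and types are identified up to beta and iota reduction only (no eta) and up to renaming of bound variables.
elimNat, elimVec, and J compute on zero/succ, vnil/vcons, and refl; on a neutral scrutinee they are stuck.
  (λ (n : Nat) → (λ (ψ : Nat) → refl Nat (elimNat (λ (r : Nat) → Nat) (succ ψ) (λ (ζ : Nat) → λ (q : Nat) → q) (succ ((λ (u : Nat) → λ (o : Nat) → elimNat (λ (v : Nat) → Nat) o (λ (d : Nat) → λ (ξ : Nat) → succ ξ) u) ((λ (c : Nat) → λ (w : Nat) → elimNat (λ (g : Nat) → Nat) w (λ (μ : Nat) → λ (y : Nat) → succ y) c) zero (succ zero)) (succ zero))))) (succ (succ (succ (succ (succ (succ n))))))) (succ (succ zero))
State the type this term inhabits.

type:
  Eq Nat (succ (succ (succ (succ (succ (succ (succ (succ (succ zero))))))))) (succ (succ (succ (succ (succ (succ (succ (succ (succ zero)))))))))


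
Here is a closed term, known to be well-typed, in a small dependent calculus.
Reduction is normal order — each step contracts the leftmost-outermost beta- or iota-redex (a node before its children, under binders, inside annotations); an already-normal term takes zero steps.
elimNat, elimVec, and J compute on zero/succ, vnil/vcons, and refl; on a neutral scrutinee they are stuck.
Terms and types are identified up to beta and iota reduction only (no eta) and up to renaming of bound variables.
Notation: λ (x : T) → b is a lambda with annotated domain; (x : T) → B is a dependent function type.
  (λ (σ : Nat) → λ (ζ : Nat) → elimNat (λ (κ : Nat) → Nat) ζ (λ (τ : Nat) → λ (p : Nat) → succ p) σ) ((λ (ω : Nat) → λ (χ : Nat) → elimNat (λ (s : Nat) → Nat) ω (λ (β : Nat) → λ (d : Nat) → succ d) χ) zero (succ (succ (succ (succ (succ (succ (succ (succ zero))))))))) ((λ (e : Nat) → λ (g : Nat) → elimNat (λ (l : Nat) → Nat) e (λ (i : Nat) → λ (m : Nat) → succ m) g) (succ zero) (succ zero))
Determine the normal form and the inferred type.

resulting normal form:
  succ (succ (succ (succ (succ (succ (succ (succ (succ (succ zero)))))))))
the term's type:
  Nat


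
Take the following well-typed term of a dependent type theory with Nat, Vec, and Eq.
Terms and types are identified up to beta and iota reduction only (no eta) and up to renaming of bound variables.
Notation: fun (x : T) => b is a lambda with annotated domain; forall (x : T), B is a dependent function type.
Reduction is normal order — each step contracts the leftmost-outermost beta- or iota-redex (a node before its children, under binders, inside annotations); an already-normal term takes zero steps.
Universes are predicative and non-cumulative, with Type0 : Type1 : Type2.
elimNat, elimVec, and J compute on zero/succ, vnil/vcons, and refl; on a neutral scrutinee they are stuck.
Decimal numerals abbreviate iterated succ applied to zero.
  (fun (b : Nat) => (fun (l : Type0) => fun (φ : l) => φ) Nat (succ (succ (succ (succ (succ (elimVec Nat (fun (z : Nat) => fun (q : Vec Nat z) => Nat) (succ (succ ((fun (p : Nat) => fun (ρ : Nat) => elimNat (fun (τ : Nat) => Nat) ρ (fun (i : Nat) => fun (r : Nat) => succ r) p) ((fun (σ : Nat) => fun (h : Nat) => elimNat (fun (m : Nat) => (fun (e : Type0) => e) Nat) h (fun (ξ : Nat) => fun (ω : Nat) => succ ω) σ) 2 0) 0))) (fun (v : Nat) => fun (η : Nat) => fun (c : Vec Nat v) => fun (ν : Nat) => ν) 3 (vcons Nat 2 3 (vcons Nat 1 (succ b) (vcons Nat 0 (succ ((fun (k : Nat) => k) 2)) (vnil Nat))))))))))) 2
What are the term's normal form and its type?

resulting normal form:
  9
type:
  Nat
observation: normalization takes exactly 37 steps under the normal-order strategy.


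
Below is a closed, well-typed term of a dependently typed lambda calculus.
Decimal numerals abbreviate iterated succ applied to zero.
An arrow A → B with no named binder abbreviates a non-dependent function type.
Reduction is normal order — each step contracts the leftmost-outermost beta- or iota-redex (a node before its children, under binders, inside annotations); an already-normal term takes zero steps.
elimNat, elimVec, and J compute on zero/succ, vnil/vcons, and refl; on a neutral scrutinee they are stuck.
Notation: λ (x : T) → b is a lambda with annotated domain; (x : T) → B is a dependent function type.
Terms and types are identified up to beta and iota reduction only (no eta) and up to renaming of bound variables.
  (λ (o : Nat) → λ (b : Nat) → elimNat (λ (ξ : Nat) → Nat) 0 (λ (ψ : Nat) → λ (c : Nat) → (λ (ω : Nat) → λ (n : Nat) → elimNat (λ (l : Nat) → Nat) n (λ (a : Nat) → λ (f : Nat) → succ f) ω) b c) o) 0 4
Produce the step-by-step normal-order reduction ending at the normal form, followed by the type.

normal-order reduction sequence:
  (λ (o : Nat) → λ (b : Nat) → elimNat (λ (ξ : Nat) → Nat) 0 (λ (ψ : Nat) → λ (c : Nat) → (λ (ω : Nat) → λ (n : Nat) → elimNat (λ (l : Nat) → Nat) n (λ (a : Nat) → λ (f : Nat) → succ f) ω) b c) o) 0 4
  ~> (λ (o : Nat) → elimNat (λ (b : Nat) → Nat) 0 (λ (ξ : Nat) → λ (ψ : Nat) → (λ (c : Nat) → λ (ω : Nat) → elimNat (λ (n : Nat) → Nat) ω (λ (l : Nat) → λ (a : Nat) → succ a) c) o ψ) 0) 4
  ~> elimNat (λ (o : Nat) → Nat) 0 (λ (b : Nat) → λ (ξ : Nat) → (λ (ψ : Nat) → λ (c : Nat) → elimNat (λ (ω : Nat) → Nat) c (λ (n : Nat) → λ (l : Nat) → succ l) ψ) 4 ξ) 0
  ~> 0
type:
  Nat


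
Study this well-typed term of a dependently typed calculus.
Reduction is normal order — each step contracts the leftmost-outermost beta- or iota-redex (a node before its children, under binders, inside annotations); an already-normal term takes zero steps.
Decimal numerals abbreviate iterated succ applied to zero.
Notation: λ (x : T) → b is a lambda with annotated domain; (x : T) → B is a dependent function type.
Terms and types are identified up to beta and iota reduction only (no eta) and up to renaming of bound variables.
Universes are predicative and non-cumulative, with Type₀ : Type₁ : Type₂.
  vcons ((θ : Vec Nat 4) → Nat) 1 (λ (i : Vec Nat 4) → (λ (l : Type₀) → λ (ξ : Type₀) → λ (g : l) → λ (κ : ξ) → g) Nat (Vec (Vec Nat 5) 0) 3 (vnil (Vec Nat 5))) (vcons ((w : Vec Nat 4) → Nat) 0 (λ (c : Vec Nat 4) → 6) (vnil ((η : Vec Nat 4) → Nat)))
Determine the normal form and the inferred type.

resulting normal form:
  vcons ((θ : Vec Nat 4) → Nat) 1 (λ (i : Vec Nat 4) → 3) (vcons ((l : Vec Nat 4) → Nat) 0 (λ (ξ : Vec Nat 4) → 6) (vnil ((g : Vec Nat 4) → Nat)))
type:
  Vec ((θ : Vec Nat 4) → Nat) 2


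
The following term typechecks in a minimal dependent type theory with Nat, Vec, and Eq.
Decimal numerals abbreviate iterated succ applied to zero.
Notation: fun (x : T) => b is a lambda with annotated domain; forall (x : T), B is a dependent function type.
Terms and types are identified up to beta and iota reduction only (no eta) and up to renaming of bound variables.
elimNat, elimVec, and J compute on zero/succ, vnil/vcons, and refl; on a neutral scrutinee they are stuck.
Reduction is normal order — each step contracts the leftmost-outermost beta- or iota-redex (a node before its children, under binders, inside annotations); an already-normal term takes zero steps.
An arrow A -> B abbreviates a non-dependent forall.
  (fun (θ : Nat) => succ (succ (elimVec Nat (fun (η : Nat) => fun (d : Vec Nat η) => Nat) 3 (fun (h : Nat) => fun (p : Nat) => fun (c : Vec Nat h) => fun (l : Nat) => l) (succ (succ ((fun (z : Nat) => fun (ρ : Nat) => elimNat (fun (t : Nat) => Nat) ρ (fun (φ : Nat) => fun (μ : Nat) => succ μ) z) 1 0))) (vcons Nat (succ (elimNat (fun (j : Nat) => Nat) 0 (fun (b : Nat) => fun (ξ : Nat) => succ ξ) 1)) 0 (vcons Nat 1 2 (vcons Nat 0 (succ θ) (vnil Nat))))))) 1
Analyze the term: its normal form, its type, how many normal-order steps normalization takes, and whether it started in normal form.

resulting normal form:
  5
the term's type:
  Nat
reduction steps (normal order): 17
term was already normal: no
first contracted redex: a beta-redex


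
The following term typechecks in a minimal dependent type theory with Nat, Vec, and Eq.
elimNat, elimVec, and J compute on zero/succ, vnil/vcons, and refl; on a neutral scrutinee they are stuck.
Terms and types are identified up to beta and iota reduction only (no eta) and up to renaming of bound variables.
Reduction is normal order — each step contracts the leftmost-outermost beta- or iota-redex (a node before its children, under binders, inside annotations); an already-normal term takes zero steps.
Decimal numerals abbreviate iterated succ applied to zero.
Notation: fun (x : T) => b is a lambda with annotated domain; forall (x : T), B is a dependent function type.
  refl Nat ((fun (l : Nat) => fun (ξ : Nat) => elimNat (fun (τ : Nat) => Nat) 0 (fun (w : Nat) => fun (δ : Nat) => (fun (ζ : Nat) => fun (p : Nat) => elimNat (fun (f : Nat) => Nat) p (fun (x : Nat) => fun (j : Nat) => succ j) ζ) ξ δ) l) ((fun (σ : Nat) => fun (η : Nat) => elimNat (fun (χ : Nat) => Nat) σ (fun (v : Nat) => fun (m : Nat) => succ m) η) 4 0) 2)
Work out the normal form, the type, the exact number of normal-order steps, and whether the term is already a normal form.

resulting normal form:
  refl Nat 8
type:
  Eq Nat 8 8
reduction steps (normal order): 27
term was already normal: no
first redex: a beta-redex


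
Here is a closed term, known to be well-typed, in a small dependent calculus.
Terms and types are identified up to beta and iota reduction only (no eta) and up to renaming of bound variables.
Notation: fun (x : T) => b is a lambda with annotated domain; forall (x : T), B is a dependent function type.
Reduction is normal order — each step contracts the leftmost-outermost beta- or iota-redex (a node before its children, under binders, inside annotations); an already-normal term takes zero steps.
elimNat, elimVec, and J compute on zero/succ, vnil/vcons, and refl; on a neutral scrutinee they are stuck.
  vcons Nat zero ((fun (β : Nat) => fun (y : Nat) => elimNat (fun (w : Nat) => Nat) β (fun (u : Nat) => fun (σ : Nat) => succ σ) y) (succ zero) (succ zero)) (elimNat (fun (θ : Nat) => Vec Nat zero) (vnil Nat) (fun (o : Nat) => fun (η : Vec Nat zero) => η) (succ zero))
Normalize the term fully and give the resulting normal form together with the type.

normal form:
  vcons Nat zero (succ (succ zero)) (vnil Nat)
the term's type:
  Vec Nat (succ zero)
observation: 10 normal-order steps normalize the term, beginning with a beta-redex.


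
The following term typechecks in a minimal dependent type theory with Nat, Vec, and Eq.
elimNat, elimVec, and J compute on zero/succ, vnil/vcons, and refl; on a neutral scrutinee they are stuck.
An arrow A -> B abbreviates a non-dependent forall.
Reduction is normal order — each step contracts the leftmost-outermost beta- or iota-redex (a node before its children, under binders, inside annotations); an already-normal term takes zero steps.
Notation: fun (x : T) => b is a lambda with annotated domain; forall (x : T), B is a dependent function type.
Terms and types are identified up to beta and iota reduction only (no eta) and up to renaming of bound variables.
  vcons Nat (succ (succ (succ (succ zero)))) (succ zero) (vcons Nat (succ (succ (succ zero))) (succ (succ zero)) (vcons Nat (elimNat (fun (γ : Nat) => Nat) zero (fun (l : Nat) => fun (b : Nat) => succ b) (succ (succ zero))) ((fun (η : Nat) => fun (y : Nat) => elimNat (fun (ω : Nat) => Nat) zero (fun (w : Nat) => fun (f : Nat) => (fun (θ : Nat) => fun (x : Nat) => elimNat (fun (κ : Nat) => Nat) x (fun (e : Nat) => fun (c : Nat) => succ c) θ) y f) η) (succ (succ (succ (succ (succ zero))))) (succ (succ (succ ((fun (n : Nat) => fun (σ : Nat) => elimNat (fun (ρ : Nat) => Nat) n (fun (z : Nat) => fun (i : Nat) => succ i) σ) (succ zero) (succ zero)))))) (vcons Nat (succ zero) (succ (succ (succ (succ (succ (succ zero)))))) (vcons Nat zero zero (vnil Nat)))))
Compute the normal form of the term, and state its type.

normal form:
  vcons Nat (succ (succ (succ (succ zero)))) (succ zero) (vcons Nat (succ (succ (succ zero))) (succ (succ zero)) (vcons Nat (succ (succ zero)) (succ (succ (succ (succ (succ (succ (succ (succ (succ (succ (succ (succ (succ (succ (succ (succ (succ (succ (succ (succ (succ (succ (succ (succ (succ zero))))))))))))))))))))))))) (vcons Nat (succ zero) (succ (succ (succ (succ (succ (succ zero)))))) (vcons Nat zero zero (vnil Nat)))))
the term's type:
  Vec Nat (succ (succ (succ (succ (succ zero)))))
observation: the first redex contracted is an elimNat iota-redex; the normal form is reached in 145 normal-order steps.


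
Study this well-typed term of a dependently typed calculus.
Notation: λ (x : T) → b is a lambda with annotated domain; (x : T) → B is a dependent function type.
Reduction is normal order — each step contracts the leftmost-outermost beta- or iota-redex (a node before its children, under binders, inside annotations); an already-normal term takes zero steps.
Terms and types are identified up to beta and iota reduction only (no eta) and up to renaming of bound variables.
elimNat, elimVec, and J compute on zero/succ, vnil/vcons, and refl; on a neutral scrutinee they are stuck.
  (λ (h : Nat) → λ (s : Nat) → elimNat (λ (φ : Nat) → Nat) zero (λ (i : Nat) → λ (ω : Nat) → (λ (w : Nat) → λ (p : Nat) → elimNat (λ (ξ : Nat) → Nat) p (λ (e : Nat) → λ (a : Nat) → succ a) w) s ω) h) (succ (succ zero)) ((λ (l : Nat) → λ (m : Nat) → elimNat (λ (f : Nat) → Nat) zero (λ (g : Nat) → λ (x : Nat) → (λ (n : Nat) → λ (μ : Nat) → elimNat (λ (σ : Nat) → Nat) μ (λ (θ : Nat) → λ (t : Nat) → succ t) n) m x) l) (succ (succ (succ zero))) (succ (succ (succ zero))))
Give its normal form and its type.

normal form:
  succ (succ (succ (succ (succ (succ (succ (succ (succ (succ (succ (succ (succ (succ (succ (succ (succ (succ zero)))))))))))))))))
the term's type:
  Nat


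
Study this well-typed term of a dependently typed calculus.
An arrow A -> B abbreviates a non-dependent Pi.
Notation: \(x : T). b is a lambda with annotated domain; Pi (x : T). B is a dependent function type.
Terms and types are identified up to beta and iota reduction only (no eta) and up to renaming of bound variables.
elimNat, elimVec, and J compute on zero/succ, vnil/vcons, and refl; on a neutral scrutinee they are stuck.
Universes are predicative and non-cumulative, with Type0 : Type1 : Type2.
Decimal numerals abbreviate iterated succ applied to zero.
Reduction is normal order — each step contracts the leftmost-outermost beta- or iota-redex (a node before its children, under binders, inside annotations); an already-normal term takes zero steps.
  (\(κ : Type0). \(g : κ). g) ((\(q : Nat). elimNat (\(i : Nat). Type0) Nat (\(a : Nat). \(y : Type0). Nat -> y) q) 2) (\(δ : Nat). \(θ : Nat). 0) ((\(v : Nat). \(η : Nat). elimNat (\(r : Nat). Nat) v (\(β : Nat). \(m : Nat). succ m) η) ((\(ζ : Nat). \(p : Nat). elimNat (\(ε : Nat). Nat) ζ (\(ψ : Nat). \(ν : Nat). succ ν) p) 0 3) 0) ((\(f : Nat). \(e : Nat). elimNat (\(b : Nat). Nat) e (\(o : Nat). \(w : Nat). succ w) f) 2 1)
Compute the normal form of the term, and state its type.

normal form:
  0
inferred type:
  Nat


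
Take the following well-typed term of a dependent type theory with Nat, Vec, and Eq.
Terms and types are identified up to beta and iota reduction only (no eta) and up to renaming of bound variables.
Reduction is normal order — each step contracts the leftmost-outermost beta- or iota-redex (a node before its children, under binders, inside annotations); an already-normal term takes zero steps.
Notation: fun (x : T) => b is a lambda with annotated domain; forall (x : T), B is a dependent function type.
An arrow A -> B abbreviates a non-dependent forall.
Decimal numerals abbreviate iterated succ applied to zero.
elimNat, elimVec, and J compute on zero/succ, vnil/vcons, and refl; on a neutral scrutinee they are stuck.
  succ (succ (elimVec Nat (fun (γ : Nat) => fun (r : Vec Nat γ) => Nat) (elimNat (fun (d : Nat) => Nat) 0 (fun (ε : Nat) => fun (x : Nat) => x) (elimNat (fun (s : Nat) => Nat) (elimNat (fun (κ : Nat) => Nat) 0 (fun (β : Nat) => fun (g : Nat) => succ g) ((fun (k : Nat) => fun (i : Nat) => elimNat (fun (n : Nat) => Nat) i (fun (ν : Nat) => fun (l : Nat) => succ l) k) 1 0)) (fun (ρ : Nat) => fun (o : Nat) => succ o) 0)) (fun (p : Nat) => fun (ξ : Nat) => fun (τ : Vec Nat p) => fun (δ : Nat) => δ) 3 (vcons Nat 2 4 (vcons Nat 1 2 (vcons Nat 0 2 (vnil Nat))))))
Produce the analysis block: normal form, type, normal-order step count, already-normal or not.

reduced normal form:
  2
the term's type:
  Nat
reduction steps (normal order): 31
started in normal form: no
first redex: an elimVec iota-redex


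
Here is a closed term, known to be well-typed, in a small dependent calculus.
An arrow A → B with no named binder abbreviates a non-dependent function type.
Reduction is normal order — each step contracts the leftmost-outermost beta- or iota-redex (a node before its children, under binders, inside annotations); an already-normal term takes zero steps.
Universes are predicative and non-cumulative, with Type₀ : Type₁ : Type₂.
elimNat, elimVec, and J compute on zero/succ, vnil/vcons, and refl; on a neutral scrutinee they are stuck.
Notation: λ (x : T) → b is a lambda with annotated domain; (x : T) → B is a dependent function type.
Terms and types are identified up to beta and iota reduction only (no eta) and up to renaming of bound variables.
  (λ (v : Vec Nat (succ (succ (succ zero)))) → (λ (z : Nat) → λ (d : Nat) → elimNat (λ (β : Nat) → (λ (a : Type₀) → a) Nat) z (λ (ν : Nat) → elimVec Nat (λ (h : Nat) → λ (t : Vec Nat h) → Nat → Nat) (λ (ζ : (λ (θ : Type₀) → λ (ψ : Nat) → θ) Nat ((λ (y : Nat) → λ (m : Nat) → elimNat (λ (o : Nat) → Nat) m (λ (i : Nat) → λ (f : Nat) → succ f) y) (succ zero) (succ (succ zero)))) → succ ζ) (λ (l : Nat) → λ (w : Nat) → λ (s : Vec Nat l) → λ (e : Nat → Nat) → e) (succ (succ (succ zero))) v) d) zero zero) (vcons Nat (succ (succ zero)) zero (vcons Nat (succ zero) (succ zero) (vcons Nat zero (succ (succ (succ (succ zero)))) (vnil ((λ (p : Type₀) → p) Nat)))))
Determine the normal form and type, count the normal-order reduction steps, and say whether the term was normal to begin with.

resulting normal form:
  zero
type:
  Nat
steps to reach normal form (normal order): 4
term was already normal: no
first redex: a beta-redex


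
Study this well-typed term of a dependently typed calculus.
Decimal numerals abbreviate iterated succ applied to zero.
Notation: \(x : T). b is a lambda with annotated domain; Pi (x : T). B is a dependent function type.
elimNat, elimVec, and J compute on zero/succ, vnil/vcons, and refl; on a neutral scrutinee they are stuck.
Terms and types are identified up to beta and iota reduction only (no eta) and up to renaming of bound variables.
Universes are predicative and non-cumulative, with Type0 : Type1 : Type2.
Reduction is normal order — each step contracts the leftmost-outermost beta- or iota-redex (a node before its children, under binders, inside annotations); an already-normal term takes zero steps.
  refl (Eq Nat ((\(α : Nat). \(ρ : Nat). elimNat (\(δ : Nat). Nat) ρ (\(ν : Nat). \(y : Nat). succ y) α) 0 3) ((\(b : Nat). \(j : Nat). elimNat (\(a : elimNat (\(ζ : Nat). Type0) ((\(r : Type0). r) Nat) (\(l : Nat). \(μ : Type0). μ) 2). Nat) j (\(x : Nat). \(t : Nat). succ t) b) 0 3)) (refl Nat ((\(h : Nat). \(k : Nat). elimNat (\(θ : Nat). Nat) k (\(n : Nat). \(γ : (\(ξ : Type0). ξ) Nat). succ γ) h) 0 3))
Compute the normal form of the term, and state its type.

normal form:
  refl (Eq Nat 3 3) (refl Nat 3)
type:
  Eq (Eq Nat 3 3) (refl Nat 3) (refl Nat 3)


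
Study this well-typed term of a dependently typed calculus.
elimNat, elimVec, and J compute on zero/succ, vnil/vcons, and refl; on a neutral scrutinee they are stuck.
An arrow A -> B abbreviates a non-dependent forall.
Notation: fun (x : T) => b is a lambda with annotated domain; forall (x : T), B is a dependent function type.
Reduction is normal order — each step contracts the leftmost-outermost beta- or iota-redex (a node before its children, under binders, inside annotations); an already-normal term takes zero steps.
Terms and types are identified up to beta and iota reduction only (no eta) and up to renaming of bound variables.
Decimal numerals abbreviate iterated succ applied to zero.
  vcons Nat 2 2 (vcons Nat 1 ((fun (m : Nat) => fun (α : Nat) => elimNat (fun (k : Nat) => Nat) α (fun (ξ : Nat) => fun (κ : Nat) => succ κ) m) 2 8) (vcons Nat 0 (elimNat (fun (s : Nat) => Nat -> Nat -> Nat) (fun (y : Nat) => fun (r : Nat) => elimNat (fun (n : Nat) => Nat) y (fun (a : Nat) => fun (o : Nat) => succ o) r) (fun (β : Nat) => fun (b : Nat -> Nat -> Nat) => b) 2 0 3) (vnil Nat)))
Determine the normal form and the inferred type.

resulting normal form:
  vcons Nat 2 2 (vcons Nat 1 10 (vcons Nat 0 3 (vnil Nat)))
inferred type:
  Vec Nat 3


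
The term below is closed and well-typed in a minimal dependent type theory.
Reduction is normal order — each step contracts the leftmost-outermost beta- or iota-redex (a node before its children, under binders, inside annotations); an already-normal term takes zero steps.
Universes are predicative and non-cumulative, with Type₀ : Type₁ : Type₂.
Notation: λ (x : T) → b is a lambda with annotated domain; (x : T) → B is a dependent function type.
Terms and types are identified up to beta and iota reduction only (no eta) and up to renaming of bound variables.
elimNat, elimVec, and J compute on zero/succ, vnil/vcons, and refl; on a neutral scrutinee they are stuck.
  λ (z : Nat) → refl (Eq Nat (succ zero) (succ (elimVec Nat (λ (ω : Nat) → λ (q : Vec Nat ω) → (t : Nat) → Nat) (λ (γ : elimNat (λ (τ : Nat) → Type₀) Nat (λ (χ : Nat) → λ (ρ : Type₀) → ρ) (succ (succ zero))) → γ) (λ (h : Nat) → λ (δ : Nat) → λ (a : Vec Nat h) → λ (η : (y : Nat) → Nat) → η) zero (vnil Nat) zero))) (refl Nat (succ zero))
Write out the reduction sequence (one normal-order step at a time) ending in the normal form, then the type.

reduction (normal order):
  λ (z : Nat) → refl (Eq Nat (succ zero) (succ (elimVec Nat (λ (ω : Nat) → λ (q : Vec Nat ω) → (t : Nat) → Nat) (λ (γ : elimNat (λ (τ : Nat) → Type₀) Nat (λ (χ : Nat) → λ (ρ : Type₀) → ρ) (succ (succ zero))) → γ) (λ (h : Nat) → λ (δ : Nat) → λ (a : Vec Nat h) → λ (η : (y : Nat) → Nat) → η) zero (vnil Nat) zero))) (refl Nat (succ zero))
  ~> λ (z : Nat) → refl (Eq Nat (succ zero) (succ ((λ (ω : elimNat (λ (q : Nat) → Type₀) Nat (λ (t : Nat) → λ (γ : Type₀) → γ) (succ (succ zero))) → ω) zero))) (refl Nat (succ zero))
  ~> λ (z : Nat) → refl (Eq Nat (succ zero) (succ zero)) (refl Nat (succ zero))
type:
  (z : Nat) → Eq (Eq Nat (succ zero) (succ zero)) (refl Nat (succ zero)) (refl Nat (succ zero))


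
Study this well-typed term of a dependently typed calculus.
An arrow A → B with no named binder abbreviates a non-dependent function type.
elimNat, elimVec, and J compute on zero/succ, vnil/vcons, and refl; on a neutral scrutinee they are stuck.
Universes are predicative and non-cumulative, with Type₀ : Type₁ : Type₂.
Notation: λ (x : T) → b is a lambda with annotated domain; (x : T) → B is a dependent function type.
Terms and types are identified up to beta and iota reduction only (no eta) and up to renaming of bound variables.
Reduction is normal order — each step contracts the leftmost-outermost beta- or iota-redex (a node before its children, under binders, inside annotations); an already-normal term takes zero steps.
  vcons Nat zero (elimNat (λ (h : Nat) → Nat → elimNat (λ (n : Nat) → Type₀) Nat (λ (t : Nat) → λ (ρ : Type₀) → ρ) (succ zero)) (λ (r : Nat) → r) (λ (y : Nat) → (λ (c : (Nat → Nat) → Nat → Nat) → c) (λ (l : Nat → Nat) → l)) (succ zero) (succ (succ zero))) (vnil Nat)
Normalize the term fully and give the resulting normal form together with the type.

resulting normal form:
  vcons Nat zero (succ (succ zero)) (vnil Nat)
the term's type:
  Vec Nat (succ zero)
observation: normalization takes exactly 6 steps under the normal-order strategy.


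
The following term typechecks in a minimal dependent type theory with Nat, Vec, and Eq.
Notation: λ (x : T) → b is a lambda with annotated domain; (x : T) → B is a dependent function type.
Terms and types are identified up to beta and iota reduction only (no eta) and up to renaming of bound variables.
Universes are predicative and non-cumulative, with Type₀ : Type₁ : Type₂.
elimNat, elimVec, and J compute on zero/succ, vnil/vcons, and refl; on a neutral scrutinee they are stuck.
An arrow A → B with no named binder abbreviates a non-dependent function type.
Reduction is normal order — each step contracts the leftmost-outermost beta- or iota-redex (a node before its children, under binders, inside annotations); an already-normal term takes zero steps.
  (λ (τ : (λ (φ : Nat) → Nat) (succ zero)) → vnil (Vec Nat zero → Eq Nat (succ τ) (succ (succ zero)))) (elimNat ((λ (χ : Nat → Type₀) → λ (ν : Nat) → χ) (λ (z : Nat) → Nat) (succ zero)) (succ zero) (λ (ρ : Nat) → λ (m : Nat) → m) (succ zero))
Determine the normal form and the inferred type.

resulting normal form:
  vnil (Vec Nat zero → Eq Nat (succ (succ zero)) (succ (succ zero)))
the term's type:
  Vec (Vec Nat zero → Eq Nat (succ (succ zero)) (succ (succ zero))) zero


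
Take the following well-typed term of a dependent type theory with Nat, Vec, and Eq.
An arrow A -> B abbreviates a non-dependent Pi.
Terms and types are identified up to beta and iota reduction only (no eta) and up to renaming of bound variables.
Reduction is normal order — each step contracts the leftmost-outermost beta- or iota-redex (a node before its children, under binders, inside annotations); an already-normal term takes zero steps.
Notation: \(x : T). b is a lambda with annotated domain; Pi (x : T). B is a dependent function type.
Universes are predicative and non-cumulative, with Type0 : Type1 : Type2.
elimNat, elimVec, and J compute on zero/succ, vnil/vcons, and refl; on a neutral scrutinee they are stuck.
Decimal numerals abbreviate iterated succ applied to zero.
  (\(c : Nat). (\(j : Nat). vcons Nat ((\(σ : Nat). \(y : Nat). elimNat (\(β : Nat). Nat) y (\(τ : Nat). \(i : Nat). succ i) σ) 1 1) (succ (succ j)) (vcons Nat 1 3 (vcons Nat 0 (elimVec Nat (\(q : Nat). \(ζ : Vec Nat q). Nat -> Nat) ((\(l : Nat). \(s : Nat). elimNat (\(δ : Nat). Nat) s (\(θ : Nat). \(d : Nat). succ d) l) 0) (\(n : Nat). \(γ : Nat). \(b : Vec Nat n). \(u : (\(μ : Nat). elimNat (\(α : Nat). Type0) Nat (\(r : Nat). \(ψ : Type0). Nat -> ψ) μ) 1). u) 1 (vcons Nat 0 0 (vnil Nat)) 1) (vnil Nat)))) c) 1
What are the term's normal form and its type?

normal form:
  vcons Nat 2 3 (vcons Nat 1 3 (vcons Nat 0 1 (vnil Nat)))
type:
  Vec Nat 3


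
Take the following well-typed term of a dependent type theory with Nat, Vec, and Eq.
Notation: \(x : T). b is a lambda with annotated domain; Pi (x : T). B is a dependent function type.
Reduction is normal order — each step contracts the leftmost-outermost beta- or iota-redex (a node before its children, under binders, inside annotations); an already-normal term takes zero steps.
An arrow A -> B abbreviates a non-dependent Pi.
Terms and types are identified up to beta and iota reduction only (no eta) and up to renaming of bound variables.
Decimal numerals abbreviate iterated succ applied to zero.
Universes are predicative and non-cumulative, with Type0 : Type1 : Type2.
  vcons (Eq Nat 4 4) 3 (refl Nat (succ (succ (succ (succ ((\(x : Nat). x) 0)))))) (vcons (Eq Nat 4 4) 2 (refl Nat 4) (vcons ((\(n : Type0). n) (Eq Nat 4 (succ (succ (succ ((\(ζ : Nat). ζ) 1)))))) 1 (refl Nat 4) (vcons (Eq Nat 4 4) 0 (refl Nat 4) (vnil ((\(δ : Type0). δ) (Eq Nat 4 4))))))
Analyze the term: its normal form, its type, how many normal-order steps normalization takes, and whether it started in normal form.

reduced normal form:
  vcons (Eq Nat 4 4) 3 (refl Nat 4) (vcons (Eq Nat 4 4) 2 (refl Nat 4) (vcons (Eq Nat 4 4) 1 (refl Nat 4) (vcons (Eq Nat 4 4) 0 (refl Nat 4) (vnil (Eq Nat 4 4)))))
type:
  Vec (Eq Nat 4 4) 4
normal-order step count: 4
started in normal form: no
first redex: a beta-redex


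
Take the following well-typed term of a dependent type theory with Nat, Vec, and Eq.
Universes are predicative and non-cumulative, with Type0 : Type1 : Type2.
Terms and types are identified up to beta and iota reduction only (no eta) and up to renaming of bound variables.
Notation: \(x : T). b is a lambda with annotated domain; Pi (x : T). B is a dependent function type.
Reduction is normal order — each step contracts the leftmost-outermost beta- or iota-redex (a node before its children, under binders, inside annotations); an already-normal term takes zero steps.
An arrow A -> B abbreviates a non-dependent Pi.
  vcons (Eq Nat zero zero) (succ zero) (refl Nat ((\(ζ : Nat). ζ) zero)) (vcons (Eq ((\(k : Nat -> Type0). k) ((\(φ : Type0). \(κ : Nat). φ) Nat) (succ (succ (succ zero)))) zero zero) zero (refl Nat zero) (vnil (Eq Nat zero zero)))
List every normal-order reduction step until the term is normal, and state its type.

normal-order reduction:
  vcons (Eq Nat zero zero) (succ zero) (refl Nat ((\(ζ : Nat). ζ) zero)) (vcons (Eq ((\(k : Nat -> Type0). k) ((\(φ : Type0). \(κ : Nat). φ) Nat) (succ (succ (succ zero)))) zero zero) zero (refl Nat zero) (vnil (Eq Nat zero zero)))
  ~> vcons (Eq Nat zero zero) (succ zero) (refl Nat zero) (vcons (Eq ((\(ζ : Nat -> Type0). ζ) ((\(k : Type0). \(φ : Nat). k) Nat) (succ (succ (succ zero)))) zero zero) zero (refl Nat zero) (vnil (Eq Nat zero zero)))
  ~> vcons (Eq Nat zero zero) (succ zero) (refl Nat zero) (vcons (Eq ((\(ζ : Type0). \(k : Nat). ζ) Nat (succ (succ (succ zero)))) zero zero) zero (refl Nat zero) (vnil (Eq Nat zero zero)))
  ~> vcons (Eq Nat zero zero) (succ zero) (refl Nat zero) (vcons (Eq ((\(ζ : Nat). Nat) (succ (succ (succ zero)))) zero zero) zero (refl Nat zero) (vnil (Eq Nat zero zero)))
  ~> vcons (Eq Nat zero zero) (succ zero) (refl Nat zero) (vcons (Eq Nat zero zero) zero (refl Nat zero) (vnil (Eq Nat zero zero)))
the term's type:
  Vec (Eq Nat zero zero) (succ (succ zero))


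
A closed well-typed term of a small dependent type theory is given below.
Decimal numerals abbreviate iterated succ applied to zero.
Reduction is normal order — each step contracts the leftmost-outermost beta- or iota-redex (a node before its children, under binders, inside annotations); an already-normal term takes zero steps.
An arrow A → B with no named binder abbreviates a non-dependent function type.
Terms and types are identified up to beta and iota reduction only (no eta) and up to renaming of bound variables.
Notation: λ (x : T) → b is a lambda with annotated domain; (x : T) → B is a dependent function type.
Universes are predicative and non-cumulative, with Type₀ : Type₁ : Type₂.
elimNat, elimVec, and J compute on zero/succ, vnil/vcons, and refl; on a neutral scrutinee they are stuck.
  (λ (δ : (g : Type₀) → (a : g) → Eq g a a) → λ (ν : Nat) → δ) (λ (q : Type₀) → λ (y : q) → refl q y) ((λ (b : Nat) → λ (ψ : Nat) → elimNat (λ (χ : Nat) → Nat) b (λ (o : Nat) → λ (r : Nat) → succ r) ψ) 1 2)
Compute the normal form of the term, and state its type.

normal form:
  λ (δ : Type₀) → λ (g : δ) → refl δ g
type:
  (δ : Type₀) → (g : δ) → Eq δ g g


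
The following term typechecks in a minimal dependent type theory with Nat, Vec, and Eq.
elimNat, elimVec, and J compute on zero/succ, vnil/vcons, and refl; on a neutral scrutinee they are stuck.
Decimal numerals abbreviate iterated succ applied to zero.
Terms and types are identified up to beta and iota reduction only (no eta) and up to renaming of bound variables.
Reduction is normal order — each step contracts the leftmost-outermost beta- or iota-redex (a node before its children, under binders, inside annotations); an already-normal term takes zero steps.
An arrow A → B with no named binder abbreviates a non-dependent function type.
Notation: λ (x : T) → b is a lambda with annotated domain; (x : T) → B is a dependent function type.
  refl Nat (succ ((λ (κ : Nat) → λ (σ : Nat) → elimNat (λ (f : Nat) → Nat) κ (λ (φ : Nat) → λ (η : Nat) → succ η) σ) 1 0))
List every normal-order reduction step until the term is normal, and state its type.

normal-order reduction sequence:
  refl Nat (succ ((λ (κ : Nat) → λ (σ : Nat) → elimNat (λ (f : Nat) → Nat) κ (λ (φ : Nat) → λ (η : Nat) → succ η) σ) 1 0))
  ~> refl Nat (succ ((λ (κ : Nat) → elimNat (λ (σ : Nat) → Nat) 1 (λ (f : Nat) → λ (φ : Nat) → succ φ) κ) 0))
  ~> refl Nat (succ (elimNat (λ (κ : Nat) → Nat) 1 (λ (σ : Nat) → λ (f : Nat) → succ f) 0))
  ~> refl Nat 2
the term's type:
  Eq Nat 2 2


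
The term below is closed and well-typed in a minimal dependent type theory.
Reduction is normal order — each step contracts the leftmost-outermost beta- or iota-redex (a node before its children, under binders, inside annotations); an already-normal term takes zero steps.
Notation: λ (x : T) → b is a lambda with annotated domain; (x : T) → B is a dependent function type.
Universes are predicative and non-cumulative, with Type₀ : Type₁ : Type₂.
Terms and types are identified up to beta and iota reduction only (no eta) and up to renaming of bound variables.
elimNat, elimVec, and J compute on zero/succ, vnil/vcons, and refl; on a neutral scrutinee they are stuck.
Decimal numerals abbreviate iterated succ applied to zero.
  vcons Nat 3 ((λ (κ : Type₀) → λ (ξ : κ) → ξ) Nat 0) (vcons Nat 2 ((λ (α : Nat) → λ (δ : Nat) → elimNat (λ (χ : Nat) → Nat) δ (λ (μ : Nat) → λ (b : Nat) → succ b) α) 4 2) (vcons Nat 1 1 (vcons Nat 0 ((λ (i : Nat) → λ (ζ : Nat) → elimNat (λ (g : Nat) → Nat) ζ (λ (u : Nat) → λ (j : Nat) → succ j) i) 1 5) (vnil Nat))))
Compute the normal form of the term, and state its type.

reduced normal form:
  vcons Nat 3 0 (vcons Nat 2 6 (vcons Nat 1 1 (vcons Nat 0 6 (vnil Nat))))
inferred type:
  Vec Nat 4


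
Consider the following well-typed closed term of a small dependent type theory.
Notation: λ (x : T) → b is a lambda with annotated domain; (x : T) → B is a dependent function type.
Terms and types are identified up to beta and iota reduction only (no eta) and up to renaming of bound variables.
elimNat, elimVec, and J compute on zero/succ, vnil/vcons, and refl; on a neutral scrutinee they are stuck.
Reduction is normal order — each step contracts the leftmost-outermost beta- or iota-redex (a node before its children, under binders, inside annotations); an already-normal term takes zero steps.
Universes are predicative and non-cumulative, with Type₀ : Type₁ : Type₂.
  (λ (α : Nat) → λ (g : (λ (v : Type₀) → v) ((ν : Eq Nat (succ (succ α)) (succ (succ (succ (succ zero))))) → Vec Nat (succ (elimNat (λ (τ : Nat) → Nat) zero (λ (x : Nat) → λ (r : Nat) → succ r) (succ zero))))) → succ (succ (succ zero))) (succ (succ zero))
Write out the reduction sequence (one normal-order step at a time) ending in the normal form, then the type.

reduction (normal order):
  (λ (α : Nat) → λ (g : (λ (v : Type₀) → v) ((ν : Eq Nat (succ (succ α)) (succ (succ (succ (succ zero))))) → Vec Nat (succ (elimNat (λ (τ : Nat) → Nat) zero (λ (x : Nat) → λ (r : Nat) → succ r) (succ zero))))) → succ (succ (succ zero))) (succ (succ zero))
  ~> λ (α : (λ (g : Type₀) → g) ((v : Eq Nat (succ (succ (succ (succ zero)))) (succ (succ (succ (succ zero))))) → Vec Nat (succ (elimNat (λ (ν : Nat) → Nat) zero (λ (τ : Nat) → λ (x : Nat) → succ x) (succ zero))))) → succ (succ (succ zero))
  ~> λ (α : (g : Eq Nat (succ (succ (succ (succ zero)))) (succ (succ (succ (succ zero))))) → Vec Nat (succ (elimNat (λ (v : Nat) → Nat) zero (λ (ν : Nat) → λ (τ : Nat) → succ τ) (succ zero)))) → succ (succ (succ zero))
  ~> λ (α : (g : Eq Nat (succ (succ (succ (succ zero)))) (succ (succ (succ (succ zero))))) → Vec Nat (succ ((λ (v : Nat) → λ (ν : Nat) → succ ν) zero (elimNat (λ (τ : Nat) → Nat) zero (λ (x : Nat) → λ (r : Nat) → succ r) zero)))) → succ (succ (succ zero))
  ~> λ (α : (g : Eq Nat (succ (succ (succ (succ zero)))) (succ (succ (succ (succ zero))))) → Vec Nat (succ ((λ (v : Nat) → succ v) (elimNat (λ (ν : Nat) → Nat) zero (λ (τ : Nat) → λ (x : Nat) → succ x) zero)))) → succ (succ (succ zero))
  ~> λ (α : (g : Eq Nat (succ (succ (succ (succ zero)))) (succ (succ (succ (succ zero))))) → Vec Nat (succ (succ (elimNat (λ (v : Nat) → Nat) zero (λ (ν : Nat) → λ (τ : Nat) → succ τ) zero)))) → succ (succ (succ zero))
  ~> λ (α : (g : Eq Nat (succ (succ (succ (succ zero)))) (succ (succ (succ (succ zero))))) → Vec Nat (succ (succ zero))) → succ (succ (succ zero))
the term's type:
  (α : (g : Eq Nat (succ (succ (succ (succ zero)))) (succ (succ (succ (succ zero))))) → Vec Nat (succ (succ zero))) → Nat


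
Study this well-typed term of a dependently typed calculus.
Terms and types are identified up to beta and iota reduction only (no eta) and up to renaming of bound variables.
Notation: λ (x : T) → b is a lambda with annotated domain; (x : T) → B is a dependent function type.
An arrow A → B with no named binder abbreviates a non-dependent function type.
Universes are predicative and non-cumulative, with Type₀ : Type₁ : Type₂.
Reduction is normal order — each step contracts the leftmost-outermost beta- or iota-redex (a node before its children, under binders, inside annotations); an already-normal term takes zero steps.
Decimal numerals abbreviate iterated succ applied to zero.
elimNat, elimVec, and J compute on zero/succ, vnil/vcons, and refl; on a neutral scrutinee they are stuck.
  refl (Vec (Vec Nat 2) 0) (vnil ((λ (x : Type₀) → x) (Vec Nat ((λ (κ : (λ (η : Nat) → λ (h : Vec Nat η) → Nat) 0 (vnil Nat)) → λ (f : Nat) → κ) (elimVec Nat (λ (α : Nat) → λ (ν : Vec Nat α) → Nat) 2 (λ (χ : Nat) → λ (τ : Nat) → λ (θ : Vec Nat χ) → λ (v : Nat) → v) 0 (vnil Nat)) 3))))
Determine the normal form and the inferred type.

resulting normal form:
  refl (Vec (Vec Nat 2) 0) (vnil (Vec Nat 2))
the term's type:
  Eq (Vec (Vec Nat 2) 0) (vnil (Vec Nat 2)) (vnil (Vec Nat 2))
observation: the first redex contracted is a beta-redex; the normal form is reached in 4 normal-order steps.


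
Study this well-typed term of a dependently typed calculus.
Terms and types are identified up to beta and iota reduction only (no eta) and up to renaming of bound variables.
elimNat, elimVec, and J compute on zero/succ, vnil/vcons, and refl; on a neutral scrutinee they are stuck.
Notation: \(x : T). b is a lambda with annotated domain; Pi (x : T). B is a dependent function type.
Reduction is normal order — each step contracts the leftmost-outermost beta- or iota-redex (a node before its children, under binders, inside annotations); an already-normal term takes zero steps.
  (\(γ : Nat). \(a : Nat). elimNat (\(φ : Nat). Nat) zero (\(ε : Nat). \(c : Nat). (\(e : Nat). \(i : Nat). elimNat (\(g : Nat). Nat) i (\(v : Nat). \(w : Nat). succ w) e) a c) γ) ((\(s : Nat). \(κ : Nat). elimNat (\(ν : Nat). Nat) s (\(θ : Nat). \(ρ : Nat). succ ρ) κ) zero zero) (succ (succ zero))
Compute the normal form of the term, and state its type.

resulting normal form:
  zero
inferred type:
  Nat
observation: reduction starts at a beta-redex, and 15 normal-order steps reach the normal form.


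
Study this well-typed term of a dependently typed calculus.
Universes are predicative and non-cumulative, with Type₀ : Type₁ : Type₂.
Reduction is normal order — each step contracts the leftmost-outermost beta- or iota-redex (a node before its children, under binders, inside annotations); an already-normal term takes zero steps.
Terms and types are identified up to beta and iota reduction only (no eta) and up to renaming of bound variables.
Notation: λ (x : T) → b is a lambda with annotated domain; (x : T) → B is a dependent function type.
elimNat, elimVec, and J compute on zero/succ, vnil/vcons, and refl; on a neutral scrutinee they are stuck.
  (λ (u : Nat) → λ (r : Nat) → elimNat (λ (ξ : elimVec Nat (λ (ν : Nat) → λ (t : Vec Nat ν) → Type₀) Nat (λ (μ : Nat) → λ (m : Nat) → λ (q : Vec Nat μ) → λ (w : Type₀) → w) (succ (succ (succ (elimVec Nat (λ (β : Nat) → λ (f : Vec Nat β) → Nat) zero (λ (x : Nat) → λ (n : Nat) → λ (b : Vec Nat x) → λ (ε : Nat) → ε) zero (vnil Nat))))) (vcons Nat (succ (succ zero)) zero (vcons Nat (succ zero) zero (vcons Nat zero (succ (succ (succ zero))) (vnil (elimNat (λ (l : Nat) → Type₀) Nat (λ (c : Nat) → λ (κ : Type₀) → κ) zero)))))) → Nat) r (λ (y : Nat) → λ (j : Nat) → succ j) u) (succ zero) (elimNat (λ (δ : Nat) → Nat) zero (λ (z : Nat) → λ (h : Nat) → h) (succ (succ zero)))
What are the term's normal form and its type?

normal form:
  succ zero
inferred type:
  Nat
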